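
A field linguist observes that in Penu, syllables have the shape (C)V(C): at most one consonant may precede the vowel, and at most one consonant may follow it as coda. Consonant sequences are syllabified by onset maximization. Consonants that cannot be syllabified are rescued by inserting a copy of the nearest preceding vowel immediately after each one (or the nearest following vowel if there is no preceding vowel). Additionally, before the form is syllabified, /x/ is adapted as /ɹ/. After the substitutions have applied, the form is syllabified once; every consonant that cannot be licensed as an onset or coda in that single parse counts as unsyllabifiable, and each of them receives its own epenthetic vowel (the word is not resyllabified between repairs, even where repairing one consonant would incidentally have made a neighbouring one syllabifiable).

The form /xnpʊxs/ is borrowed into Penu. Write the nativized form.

Substitution: /x/ → /ɹ/, giving /ɹnpʊɹs/.
Under (C)V(C), the unsyllabifiable consonants are /ɹ/, /n/, /s/ (at most one coda consonant is licensed; onsets are limited to one consonant).
Inserting the epenthetic vowel yields /ɹ/ → /ɹʊ/, /n/ → /nʊ/, /s/ → /sʊ/.

ɹʊnʊpʊɹsʊ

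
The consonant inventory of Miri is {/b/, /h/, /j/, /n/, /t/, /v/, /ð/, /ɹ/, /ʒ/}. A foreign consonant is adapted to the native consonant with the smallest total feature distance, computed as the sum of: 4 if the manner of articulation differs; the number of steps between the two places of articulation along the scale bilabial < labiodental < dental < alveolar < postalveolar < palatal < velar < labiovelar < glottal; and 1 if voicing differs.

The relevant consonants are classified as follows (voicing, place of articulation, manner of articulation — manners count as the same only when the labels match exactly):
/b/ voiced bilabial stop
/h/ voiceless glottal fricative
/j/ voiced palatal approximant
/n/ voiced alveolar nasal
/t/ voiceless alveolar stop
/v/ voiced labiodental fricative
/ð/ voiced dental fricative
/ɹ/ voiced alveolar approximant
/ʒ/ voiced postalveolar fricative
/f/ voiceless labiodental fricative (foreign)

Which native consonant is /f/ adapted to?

v

/v/ is closest: same manner (fricative), place distance 0 (labiodental→labiodental), voicing differs (+1); total 1. Next closest is /ð/ at distance 2.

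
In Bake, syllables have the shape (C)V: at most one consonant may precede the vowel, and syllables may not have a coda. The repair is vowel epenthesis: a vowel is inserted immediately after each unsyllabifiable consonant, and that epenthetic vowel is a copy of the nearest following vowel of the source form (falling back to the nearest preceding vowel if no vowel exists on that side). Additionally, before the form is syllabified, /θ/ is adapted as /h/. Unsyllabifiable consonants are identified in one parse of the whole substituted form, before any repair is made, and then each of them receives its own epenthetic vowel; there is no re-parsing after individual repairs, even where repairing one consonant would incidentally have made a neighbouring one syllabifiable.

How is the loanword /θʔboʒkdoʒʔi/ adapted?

hoʔoboʒokodoʒiʔi

Substitution: /θ/ → /h/, giving /hʔboʒkdoʒʔi/.
Under (C)V, the unsyllabifiable consonants are /h/, /ʔ/, /ʒ/, /k/, /ʒ/ (no codas are permitted; onsets are limited to one consonant).
Each unlicensed consonant becomes the onset of a new syllable: /h/ → /ho/, /ʔ/ → /ʔo/, /ʒ/ → /ʒo/, /k/ → /ko/, /ʒ/ → /ʒi/.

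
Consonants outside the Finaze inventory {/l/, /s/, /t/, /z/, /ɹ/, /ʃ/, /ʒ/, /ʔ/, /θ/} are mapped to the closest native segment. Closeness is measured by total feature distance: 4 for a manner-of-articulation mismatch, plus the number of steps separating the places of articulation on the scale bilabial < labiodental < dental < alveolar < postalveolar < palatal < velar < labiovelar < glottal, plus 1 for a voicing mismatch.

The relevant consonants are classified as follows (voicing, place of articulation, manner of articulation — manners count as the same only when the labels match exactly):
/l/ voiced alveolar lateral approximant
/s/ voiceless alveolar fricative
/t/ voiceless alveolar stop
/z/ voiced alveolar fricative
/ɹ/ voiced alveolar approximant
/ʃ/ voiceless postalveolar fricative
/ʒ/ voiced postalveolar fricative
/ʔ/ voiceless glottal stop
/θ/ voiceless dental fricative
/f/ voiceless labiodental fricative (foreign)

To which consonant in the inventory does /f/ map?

/θ/ is closest: same manner (fricative), place distance 1 (labiodental→dental), same voicing; total 1. Next closest is /s/ at distance 2.

θ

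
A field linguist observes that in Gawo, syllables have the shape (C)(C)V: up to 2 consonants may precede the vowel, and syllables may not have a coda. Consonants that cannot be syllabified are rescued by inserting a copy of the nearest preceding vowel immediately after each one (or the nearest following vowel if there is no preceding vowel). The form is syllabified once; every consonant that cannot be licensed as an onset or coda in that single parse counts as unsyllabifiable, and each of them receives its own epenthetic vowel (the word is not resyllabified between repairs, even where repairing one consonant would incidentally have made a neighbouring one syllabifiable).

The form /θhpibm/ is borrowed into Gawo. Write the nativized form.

θihpibimi

Syllabifying with onset maximization leaves /θ/, /b/, /m/ stranded (no codas are permitted; onsets may contain at most 2 consonants).
Epenthesis after each stranded consonant: /θ/ → /θi/, /b/ → /bi/, /m/ → /mi/.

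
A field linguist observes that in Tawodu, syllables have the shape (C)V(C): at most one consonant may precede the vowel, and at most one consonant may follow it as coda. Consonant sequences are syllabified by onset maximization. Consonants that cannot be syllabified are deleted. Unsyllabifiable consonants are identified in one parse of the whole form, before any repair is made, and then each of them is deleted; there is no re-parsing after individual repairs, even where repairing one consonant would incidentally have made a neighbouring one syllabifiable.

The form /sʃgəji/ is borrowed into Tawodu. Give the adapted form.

gəji

The consonants /s/, /ʃ/ cannot be parsed into a legal (C)V(C) syllable (at most one coda consonant is licensed; onsets are limited to one consonant).
Deletion applies to /s/, /ʃ/.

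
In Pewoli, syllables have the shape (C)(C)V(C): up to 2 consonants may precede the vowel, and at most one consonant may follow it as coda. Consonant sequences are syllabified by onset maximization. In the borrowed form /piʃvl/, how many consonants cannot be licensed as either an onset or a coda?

The consonants /v/, /l/ cannot be parsed into a legal (C)(C)V(C) syllable (at most one coda consonant is licensed; onsets may contain at most 2 consonants).

2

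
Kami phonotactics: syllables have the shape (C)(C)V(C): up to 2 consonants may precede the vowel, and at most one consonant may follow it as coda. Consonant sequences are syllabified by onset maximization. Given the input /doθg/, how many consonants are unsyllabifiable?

Under (C)(C)V(C), the unsyllabifiable consonants are /g/ (at most one coda consonant is licensed; onsets may contain at most 2 consonants).

1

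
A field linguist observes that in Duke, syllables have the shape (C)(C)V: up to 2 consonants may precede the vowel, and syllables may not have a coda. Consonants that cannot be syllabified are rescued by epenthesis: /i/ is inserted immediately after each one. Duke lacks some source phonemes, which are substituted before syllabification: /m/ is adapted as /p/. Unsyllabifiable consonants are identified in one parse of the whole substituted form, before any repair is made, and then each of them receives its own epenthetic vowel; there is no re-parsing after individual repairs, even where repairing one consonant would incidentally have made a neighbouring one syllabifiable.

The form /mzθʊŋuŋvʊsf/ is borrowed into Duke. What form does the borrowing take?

pizθʊŋuŋvʊsifi

Substitution: /m/ → /p/, giving /pzθʊŋuŋvʊsf/.
The consonants /p/, /s/, /f/ cannot be parsed into a legal (C)(C)V syllable (no codas are permitted; onsets may contain at most 2 consonants).
Epenthesis after each stranded consonant: /p/ → /pi/, /s/ → /si/, /f/ → /fi/.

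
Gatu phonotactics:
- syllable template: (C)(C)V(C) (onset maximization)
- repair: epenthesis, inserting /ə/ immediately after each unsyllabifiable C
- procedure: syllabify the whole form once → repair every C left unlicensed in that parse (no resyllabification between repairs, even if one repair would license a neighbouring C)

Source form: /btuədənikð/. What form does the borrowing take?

Syllabifying with onset maximization leaves /ð/ stranded (at most one coda consonant is licensed; onsets may contain at most 2 consonants).
Each unlicensed consonant becomes the onset of a new syllable: /ð/ → /ðə/.

btuədənikðə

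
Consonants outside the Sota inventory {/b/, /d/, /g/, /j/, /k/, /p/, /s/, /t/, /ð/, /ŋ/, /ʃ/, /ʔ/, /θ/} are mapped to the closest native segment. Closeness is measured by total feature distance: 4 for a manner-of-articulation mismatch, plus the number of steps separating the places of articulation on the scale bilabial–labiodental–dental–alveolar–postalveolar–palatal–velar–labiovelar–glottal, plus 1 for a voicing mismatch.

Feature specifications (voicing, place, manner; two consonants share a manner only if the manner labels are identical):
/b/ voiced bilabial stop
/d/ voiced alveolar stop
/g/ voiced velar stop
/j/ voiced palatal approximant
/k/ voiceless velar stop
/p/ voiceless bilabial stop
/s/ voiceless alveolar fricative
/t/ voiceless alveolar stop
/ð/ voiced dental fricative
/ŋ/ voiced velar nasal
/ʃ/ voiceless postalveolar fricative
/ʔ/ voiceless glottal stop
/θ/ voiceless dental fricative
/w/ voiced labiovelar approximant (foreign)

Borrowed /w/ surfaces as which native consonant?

/j/ is closest: same manner (approximant), place distance 2 (labiovelar→palatal), same voicing; total 2. Next closest is /g/ at distance 5.

j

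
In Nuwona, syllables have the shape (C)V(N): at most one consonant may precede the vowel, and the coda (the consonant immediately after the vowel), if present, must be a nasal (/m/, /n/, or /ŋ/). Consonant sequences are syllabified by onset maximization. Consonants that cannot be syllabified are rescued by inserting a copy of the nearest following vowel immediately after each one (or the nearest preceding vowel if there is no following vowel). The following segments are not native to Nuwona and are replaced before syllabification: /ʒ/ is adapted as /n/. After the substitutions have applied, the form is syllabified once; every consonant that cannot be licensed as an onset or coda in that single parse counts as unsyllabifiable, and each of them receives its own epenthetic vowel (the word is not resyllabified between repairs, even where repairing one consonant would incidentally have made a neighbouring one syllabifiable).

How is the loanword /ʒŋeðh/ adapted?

Substitution: /ʒ/ → /n/, giving /nŋeðh/.
Syllabifying with onset maximization leaves /n/, /ð/, /h/ stranded (only a nasal (/m/, /n/, or /ŋ/) is licensed in coda position; onsets are limited to one consonant).
Each unlicensed consonant becomes the onset of a new syllable: /n/ → /ne/, /ð/ → /ðe/, /h/ → /he/.

neŋeðehe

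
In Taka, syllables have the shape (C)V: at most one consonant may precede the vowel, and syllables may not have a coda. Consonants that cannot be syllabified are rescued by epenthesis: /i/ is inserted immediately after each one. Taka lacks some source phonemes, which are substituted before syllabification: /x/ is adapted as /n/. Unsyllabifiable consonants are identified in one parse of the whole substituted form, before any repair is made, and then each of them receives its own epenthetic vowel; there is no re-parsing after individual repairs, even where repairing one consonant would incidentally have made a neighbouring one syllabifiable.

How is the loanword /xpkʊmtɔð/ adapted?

Substitution: /x/ → /n/, giving /npkʊmtɔð/.
Under (C)V, the unsyllabifiable consonants are /n/, /p/, /m/, /ð/ (no codas are permitted; onsets are limited to one consonant).
Epenthesis after each stranded consonant: /n/ → /ni/, /p/ → /pi/, /m/ → /mi/, /ð/ → /ði/.

nipikʊmitɔði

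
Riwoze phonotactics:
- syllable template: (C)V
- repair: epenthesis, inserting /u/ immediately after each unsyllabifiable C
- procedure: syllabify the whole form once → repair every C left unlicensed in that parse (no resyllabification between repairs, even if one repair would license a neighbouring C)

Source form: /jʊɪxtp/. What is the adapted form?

Syllabifying with onset maximization leaves /x/, /t/, /p/ stranded (no codas are permitted; onsets are limited to one consonant).
Inserting the epenthetic vowel yields /x/ → /xu/, /t/ → /tu/, /p/ → /pu/.

jʊɪxutupu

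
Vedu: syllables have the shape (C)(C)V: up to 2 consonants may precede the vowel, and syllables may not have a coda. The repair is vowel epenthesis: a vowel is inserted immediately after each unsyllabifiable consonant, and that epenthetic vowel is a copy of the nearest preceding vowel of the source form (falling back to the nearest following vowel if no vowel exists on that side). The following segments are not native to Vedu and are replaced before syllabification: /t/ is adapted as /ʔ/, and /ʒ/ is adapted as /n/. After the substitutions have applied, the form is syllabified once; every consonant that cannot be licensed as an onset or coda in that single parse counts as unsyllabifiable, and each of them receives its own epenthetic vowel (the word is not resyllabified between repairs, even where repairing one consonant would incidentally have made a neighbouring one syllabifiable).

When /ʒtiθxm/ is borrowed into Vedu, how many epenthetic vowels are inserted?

3

After substitution the input is /nʔiθxm/.
The unsyllabifiable consonants are /θ/, /x/, /m/; each receives one epenthetic vowel.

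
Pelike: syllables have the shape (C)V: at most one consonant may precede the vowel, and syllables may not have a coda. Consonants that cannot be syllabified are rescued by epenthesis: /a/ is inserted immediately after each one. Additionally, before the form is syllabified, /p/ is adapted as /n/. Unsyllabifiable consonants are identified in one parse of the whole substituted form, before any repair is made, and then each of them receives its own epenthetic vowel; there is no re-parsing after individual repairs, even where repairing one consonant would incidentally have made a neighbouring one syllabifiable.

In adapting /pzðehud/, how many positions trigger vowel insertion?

After substitution the input is /nzðehud/.
The unsyllabifiable consonants are /n/, /z/, /d/; each receives one epenthetic vowel.

3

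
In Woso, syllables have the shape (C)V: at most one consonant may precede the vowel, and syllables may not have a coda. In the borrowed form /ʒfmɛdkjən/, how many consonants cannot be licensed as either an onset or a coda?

Syllabifying with onset maximization leaves /ʒ/, /f/, /d/, /k/, /n/ stranded (no codas are permitted; onsets are limited to one consonant).

5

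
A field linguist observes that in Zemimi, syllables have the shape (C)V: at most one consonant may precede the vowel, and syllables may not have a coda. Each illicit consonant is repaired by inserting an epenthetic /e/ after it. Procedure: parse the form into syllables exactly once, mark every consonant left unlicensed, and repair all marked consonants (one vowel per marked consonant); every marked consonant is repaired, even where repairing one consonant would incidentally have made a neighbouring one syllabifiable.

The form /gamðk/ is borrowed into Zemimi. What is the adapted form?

gameðeke

Syllabifying with onset maximization leaves /m/, /ð/, /k/ stranded (no codas are permitted; onsets are limited to one consonant).
Each unlicensed consonant becomes the onset of a new syllable: /m/ → /me/, /ð/ → /ðe/, /k/ → /ke/.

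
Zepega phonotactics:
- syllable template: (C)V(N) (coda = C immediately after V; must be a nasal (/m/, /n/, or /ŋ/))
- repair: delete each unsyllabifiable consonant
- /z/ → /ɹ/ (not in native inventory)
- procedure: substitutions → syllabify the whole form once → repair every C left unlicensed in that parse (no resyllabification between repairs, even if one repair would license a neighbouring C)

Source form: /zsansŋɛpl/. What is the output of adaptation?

sanŋɛ

Substitution: /z/ → /ɹ/, giving /ɹsansŋɛpl/.
Syllabifying with onset maximization leaves /ɹ/, /s/, /p/, /l/ stranded (only a nasal (/m/, /n/, or /ŋ/) is licensed in coda position; onsets are limited to one consonant).
Deletion applies to /ɹ/, /s/, /p/, /l/.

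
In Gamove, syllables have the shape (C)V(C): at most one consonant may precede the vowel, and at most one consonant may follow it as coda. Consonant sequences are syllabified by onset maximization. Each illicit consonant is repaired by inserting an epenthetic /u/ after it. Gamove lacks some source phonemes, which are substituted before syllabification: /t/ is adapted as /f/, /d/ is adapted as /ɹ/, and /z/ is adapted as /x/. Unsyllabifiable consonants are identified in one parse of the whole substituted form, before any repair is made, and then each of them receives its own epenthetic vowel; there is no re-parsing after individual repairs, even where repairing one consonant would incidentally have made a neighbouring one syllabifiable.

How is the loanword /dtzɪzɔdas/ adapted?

ɹufuxɪxɔɹas

Substitution: /d/ → /ɹ/, /t/ → /f/, /z/ → /x/, giving /ɹfxɪxɔɹas/.
The consonants /ɹ/, /f/ cannot be parsed into a legal (C)V(C) syllable (at most one coda consonant is licensed; onsets are limited to one consonant).
Each unlicensed consonant becomes the onset of a new syllable: /ɹ/ → /ɹu/, /f/ → /fu/.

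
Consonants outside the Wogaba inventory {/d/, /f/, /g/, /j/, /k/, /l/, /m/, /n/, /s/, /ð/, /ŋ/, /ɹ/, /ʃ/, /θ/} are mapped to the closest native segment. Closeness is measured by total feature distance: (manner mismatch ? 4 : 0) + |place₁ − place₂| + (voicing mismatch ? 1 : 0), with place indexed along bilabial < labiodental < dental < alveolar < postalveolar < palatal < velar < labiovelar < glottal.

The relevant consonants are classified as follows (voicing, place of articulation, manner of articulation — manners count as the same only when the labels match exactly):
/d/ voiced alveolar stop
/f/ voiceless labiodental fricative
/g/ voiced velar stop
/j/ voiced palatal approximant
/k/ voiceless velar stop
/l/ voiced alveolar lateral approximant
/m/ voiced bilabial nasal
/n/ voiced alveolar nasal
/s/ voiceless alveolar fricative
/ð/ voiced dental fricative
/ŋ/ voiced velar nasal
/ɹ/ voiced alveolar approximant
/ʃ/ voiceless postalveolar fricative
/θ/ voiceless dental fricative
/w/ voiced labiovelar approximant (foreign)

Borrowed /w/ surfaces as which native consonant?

j

/j/ is closest: same manner (approximant), place distance 2 (labiovelar→palatal), same voicing; total 2. Next closest is /ɹ/ at distance 4.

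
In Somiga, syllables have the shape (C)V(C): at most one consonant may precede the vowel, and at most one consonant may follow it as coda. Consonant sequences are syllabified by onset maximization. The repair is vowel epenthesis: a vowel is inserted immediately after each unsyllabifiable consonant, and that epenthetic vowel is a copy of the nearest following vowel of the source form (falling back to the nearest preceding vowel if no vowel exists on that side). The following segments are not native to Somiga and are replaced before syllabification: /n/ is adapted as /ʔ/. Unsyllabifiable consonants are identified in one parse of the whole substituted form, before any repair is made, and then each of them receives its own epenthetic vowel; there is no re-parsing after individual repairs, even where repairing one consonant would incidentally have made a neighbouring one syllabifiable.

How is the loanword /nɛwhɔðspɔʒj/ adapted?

ʔɛwhɔðsɔpɔʒjɔ

Substitution: /n/ → /ʔ/, giving /ʔɛwhɔðspɔʒj/.
Under (C)V(C), the unsyllabifiable consonants are /s/, /j/ (at most one coda consonant is licensed; onsets are limited to one consonant).
Inserting the epenthetic vowel yields /s/ → /sɔ/, /j/ → /jɔ/.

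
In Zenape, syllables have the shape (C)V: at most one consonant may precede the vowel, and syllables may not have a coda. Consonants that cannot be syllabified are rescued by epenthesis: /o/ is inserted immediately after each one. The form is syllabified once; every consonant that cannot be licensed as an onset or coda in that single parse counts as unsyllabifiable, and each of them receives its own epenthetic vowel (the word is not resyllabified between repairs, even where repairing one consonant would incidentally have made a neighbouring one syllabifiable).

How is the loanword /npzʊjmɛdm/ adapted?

The consonants /n/, /p/, /j/, /d/, /m/ cannot be parsed into a legal (C)V syllable (no codas are permitted; onsets are limited to one consonant).
Each unlicensed consonant becomes the onset of a new syllable: /n/ → /no/, /p/ → /po/, /j/ → /jo/, /d/ → /do/, /m/ → /mo/.

nopozʊjomɛdomo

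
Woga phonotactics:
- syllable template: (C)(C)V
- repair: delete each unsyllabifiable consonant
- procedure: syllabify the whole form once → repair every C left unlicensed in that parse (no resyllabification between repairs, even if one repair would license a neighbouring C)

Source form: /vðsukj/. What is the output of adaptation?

ðsu

Under (C)(C)V, the unsyllabifiable consonants are /v/, /k/, /j/ (no codas are permitted; onsets may contain at most 2 consonants).
Deleting the stranded consonants removes /v/, /k/, /j/.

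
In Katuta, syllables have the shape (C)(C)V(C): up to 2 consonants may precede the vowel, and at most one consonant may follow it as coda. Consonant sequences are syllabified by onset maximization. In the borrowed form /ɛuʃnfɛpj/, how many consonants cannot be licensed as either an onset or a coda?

1

Syllabifying with onset maximization leaves /j/ stranded (at most one coda consonant is licensed; onsets may contain at most 2 consonants).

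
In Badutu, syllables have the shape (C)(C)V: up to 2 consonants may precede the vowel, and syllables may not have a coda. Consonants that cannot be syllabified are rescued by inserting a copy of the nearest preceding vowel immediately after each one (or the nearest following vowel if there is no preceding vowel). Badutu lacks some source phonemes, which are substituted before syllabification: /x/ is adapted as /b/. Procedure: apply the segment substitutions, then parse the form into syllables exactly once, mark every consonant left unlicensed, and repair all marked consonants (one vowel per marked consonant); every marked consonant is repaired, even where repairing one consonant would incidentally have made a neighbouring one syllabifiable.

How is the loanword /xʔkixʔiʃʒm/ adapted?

Substitution: /x/ → /b/, giving /bʔkibʔiʃʒm/.
Syllabifying with onset maximization leaves /b/, /ʃ/, /ʒ/, /m/ stranded (no codas are permitted; onsets may contain at most 2 consonants).
Epenthesis after each stranded consonant: /b/ → /bi/, /ʃ/ → /ʃi/, /ʒ/ → /ʒi/, /m/ → /mi/.

biʔkibʔiʃiʒimi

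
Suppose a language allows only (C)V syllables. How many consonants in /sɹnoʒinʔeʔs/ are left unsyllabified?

Under (C)V, the unsyllabifiable consonants are /s/, /ɹ/, /n/, /ʔ/, /s/ (no codas are permitted; onsets are limited to one consonant).

5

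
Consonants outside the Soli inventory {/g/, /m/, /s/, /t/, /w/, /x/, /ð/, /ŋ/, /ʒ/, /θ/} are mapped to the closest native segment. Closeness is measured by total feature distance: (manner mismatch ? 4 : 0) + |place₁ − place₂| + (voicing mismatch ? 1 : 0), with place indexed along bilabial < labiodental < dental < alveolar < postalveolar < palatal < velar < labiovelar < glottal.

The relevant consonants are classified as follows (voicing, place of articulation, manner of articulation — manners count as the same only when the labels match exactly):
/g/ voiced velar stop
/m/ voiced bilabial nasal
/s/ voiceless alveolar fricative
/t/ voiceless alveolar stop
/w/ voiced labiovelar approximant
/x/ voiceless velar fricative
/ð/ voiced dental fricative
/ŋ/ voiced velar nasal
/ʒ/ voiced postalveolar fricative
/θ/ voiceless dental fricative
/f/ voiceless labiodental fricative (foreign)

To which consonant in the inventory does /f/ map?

/θ/ is closest: same manner (fricative), place distance 1 (labiodental→dental), same voicing; total 1. Next closest is /s/ at distance 2.

θ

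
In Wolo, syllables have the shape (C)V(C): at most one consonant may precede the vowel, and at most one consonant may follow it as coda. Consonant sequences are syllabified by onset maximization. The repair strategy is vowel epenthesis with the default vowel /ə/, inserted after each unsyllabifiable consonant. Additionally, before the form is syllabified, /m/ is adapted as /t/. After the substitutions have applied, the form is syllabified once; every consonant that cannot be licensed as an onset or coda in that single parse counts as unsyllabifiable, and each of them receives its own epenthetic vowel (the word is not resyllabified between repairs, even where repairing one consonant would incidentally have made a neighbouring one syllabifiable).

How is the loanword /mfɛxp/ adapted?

Substitution: /m/ → /t/, giving /tfɛxp/.
Syllabifying with onset maximization leaves /t/, /p/ stranded (at most one coda consonant is licensed; onsets are limited to one consonant).
Inserting the epenthetic vowel yields /t/ → /tə/, /p/ → /pə/.

təfɛxpə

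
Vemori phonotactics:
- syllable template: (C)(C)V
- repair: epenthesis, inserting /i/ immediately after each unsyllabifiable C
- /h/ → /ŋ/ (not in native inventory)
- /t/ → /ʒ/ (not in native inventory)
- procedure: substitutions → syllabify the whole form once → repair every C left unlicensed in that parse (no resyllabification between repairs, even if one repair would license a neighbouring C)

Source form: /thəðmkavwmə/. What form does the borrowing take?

ʒŋəðimkaviwmə

Substitution: /t/ → /ʒ/, /h/ → /ŋ/, giving /ʒŋəðmkavwmə/.
Under (C)(C)V, the unsyllabifiable consonants are /ð/, /v/ (no codas are permitted; onsets may contain at most 2 consonants).
Inserting the epenthetic vowel yields /ð/ → /ði/, /v/ → /vi/.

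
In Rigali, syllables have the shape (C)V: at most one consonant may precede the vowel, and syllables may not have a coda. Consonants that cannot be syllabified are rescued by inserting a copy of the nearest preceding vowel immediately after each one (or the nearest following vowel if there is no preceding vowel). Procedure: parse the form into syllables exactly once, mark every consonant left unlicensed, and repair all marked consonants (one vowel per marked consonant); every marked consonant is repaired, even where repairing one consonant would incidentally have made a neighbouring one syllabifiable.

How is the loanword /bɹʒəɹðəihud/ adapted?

bəɹəʒəɹəðəihudu

Syllabifying with onset maximization leaves /b/, /ɹ/, /ɹ/, /d/ stranded (no codas are permitted; onsets are limited to one consonant).
Epenthesis after each stranded consonant: /b/ → /bə/, /ɹ/ → /ɹə/, /ɹ/ → /ɹə/, /d/ → /du/.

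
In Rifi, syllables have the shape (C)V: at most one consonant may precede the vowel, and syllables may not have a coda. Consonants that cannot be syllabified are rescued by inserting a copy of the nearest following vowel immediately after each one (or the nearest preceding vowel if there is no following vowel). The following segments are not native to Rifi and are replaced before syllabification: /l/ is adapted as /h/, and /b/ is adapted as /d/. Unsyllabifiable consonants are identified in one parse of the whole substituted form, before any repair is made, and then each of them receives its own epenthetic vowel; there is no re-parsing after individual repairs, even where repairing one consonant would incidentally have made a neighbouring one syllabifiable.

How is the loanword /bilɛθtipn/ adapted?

dihɛθitipini

Substitution: /b/ → /d/, /l/ → /h/, giving /dihɛθtipn/.
Under (C)V, the unsyllabifiable consonants are /θ/, /p/, /n/ (no codas are permitted; onsets are limited to one consonant).
Epenthesis after each stranded consonant: /θ/ → /θi/, /p/ → /pi/, /n/ → /ni/.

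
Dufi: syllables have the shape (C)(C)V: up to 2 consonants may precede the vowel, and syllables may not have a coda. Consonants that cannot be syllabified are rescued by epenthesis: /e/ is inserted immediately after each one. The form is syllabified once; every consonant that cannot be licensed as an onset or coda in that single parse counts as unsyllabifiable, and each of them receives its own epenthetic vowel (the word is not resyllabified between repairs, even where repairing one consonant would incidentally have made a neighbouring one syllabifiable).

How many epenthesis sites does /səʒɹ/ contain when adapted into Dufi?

The unsyllabifiable consonants are /ʒ/, /ɹ/; each receives one epenthetic vowel.

2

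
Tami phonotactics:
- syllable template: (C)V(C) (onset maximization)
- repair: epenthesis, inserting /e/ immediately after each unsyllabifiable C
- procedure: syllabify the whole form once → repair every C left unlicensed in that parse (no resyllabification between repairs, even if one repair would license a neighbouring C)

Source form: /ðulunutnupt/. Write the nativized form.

ðulunutnupte

Syllabifying with onset maximization leaves /t/ stranded (at most one coda consonant is licensed; onsets are limited to one consonant).
Each unlicensed consonant becomes the onset of a new syllable: /t/ → /te/.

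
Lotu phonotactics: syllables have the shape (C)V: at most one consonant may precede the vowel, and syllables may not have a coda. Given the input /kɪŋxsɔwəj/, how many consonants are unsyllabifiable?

3

The consonants /ŋ/, /x/, /j/ cannot be parsed into a legal (C)V syllable (no codas are permitted; onsets are limited to one consonant).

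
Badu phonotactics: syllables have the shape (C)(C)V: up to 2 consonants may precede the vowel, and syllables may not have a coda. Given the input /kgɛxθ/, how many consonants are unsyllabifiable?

2

The consonants /x/, /θ/ cannot be parsed into a legal (C)(C)V syllable (no codas are permitted; onsets may contain at most 2 consonants).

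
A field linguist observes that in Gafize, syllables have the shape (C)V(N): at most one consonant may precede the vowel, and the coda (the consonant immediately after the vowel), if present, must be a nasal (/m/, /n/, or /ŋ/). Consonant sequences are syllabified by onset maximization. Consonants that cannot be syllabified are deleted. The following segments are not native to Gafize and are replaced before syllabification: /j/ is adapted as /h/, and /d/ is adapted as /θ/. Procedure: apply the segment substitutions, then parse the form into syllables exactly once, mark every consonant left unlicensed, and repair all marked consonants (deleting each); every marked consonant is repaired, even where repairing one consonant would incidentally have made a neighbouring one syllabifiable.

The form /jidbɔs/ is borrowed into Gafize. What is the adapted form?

Substitution: /j/ → /h/, /d/ → /θ/, giving /hiθbɔs/.
The consonants /θ/, /s/ cannot be parsed into a legal (C)V(N) syllable (only a nasal (/m/, /n/, or /ŋ/) is licensed in coda position; onsets are limited to one consonant).
Deletion applies to /θ/, /s/.

hibɔ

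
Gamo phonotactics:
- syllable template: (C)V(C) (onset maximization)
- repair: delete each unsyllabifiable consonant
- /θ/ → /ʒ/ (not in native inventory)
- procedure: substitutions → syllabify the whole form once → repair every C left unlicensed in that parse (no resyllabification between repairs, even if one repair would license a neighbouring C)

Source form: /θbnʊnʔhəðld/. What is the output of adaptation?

Substitution: /θ/ → /ʒ/, giving /ʒbnʊnʔhəðld/.
The consonants /ʒ/, /b/, /ʔ/, /l/, /d/ cannot be parsed into a legal (C)V(C) syllable (at most one coda consonant is licensed; onsets are limited to one consonant).
Deleting the stranded consonants removes /ʒ/, /b/, /ʔ/, /l/, /d/.

nʊnhəð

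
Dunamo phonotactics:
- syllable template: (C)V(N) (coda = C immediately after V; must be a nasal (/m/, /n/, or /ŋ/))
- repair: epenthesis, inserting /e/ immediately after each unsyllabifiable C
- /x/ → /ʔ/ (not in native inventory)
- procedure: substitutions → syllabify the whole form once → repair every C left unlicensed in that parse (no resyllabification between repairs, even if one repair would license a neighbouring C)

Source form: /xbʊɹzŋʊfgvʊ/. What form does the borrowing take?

Substitution: /x/ → /ʔ/, giving /ʔbʊɹzŋʊfgvʊ/.
The consonants /ʔ/, /ɹ/, /z/, /f/, /g/ cannot be parsed into a legal (C)V(N) syllable (only a nasal (/m/, /n/, or /ŋ/) is licensed in coda position; onsets are limited to one consonant).
Epenthesis after each stranded consonant: /ʔ/ → /ʔe/, /ɹ/ → /ɹe/, /z/ → /ze/, /f/ → /fe/, /g/ → /ge/.

ʔebʊɹezeŋʊfegevʊ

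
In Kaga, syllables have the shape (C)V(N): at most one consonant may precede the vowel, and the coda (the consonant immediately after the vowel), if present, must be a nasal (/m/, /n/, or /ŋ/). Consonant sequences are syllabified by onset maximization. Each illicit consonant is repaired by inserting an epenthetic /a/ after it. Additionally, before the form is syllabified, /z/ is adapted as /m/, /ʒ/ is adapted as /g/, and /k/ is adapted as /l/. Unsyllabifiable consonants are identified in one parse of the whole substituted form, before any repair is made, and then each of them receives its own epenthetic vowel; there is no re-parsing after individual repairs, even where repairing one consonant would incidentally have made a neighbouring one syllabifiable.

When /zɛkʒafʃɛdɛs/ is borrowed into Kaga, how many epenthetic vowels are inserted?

After substitution the input is /mɛlgafʃɛdɛs/.
The unsyllabifiable consonants are /l/, /f/, /s/; each receives one epenthetic vowel.

3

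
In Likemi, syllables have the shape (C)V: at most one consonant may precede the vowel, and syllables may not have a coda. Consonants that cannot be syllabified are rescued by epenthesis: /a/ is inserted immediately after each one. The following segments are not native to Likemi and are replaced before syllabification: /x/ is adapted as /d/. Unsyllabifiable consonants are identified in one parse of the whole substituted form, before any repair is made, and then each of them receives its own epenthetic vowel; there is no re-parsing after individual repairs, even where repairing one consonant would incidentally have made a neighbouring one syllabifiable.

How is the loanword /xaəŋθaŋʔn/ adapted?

Substitution: /x/ → /d/, giving /daəŋθaŋʔn/.
Under (C)V, the unsyllabifiable consonants are /ŋ/, /ŋ/, /ʔ/, /n/ (no codas are permitted; onsets are limited to one consonant).
Epenthesis after each stranded consonant: /ŋ/ → /ŋa/, /ŋ/ → /ŋa/, /ʔ/ → /ʔa/, /n/ → /na/.

daəŋaθaŋaʔana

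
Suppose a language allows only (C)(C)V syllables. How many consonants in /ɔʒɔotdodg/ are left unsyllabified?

Under (C)(C)V, the unsyllabifiable consonants are /d/, /g/ (no codas are permitted; onsets may contain at most 2 consonants).

2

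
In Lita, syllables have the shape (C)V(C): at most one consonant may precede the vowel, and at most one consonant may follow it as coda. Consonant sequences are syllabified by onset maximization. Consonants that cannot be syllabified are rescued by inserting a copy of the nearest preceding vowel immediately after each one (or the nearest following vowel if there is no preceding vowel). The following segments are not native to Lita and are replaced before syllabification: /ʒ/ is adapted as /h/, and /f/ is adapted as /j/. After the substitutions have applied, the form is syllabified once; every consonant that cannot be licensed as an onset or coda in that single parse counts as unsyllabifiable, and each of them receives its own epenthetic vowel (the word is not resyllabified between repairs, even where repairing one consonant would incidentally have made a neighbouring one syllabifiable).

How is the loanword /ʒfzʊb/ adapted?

hʊjʊzʊb

Substitution: /ʒ/ → /h/, /f/ → /j/, giving /hjzʊb/.
Syllabifying with onset maximization leaves /h/, /j/ stranded (at most one coda consonant is licensed; onsets are limited to one consonant).
Inserting the epenthetic vowel yields /h/ → /hʊ/, /j/ → /jʊ/.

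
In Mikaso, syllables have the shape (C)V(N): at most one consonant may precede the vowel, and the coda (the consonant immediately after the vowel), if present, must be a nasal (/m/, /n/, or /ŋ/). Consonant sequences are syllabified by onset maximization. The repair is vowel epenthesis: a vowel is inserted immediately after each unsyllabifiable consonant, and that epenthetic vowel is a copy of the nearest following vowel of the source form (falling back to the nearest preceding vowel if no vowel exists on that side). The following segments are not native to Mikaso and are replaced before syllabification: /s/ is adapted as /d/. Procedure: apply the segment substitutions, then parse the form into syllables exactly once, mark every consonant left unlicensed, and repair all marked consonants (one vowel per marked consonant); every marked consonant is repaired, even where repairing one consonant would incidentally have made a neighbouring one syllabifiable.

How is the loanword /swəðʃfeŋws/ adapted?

dəwəðeʃefeŋwede

Substitution: /s/ → /d/, giving /dwəðʃfeŋwd/.
The consonants /d/, /ð/, /ʃ/, /w/, /d/ cannot be parsed into a legal (C)V(N) syllable (only a nasal (/m/, /n/, or /ŋ/) is licensed in coda position; onsets are limited to one consonant).
Inserting the epenthetic vowel yields /d/ → /də/, /ð/ → /ðe/, /ʃ/ → /ʃe/, /w/ → /we/, /d/ → /de/.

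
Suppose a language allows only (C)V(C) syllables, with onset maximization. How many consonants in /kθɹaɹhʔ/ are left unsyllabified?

Syllabifying with onset maximization leaves /k/, /θ/, /h/, /ʔ/ stranded (at most one coda consonant is licensed; onsets are limited to one consonant).

4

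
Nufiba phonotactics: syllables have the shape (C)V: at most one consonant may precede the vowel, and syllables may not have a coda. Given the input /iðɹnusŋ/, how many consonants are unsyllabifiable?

4

Under (C)V, the unsyllabifiable consonants are /ð/, /ɹ/, /s/, /ŋ/ (no codas are permitted; onsets are limited to one consonant).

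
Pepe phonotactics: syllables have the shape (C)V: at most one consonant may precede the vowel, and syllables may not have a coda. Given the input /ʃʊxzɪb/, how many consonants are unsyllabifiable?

2

Syllabifying with onset maximization leaves /x/, /b/ stranded (no codas are permitted; onsets are limited to one consonant).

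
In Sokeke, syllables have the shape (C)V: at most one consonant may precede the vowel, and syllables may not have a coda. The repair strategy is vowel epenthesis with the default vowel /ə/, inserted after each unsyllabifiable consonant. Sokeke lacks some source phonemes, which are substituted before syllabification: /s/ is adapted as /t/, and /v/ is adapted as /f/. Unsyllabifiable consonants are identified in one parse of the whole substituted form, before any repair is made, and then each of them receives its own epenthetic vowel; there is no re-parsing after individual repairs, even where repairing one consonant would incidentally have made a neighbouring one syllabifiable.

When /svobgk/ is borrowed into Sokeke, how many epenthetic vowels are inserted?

4

After substitution the input is /tfobgk/.
The unsyllabifiable consonants are /t/, /b/, /g/, /k/; each receives one epenthetic vowel.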